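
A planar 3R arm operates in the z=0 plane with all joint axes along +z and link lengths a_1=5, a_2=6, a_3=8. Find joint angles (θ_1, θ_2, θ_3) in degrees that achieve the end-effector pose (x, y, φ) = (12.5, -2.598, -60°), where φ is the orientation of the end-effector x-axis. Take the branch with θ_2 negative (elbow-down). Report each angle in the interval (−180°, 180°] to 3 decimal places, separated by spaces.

60.000 -59.999 -60.001

wrist centre = target − a_3·(cos φ, sin φ) = (8.5000, 4.3302)
cos θ_2 = (91.0007−5²−6²)/(2·5·6) = 0.5000; θ_2 = -59.9993° (elbow-down)
β = atan2(4.3302,8.5000) = 26.9959°; ψ = atan2(-5.1961,8.0001) = -33.0041°
θ_1 = β − ψ = 60.0000°
θ_3 = φ − θ_1 − θ_2 = -60.0007° (wrapped to (-180°,180°])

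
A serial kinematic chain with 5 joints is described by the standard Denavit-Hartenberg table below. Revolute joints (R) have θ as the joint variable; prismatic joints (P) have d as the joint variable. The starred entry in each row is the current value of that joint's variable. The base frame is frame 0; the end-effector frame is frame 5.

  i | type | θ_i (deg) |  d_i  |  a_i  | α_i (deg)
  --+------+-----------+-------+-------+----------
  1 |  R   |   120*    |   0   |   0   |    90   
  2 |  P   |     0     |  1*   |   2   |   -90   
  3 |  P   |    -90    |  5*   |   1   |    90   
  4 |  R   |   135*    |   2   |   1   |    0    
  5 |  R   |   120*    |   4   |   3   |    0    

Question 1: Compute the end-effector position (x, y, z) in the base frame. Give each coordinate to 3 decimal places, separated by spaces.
after link 1: o_1 = (0.0000, 0.0000, 0.0000)
after link 2: o_2 = (-0.1340, 2.2321, 0.0000)
after link 3: o_3 = (0.7321, 2.7321, 5.0000)
after link 4: o_4 = (1.1197, 0.6464, 5.7071)
after link 5: o_5 = (2.4472, -3.2059, 2.8093)

2.447 -3.206 2.809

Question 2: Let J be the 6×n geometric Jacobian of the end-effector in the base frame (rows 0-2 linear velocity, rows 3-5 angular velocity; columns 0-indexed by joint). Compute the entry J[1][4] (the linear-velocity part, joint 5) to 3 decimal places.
axis z_4 = (0.5000,-0.8660,0.0000); lever o_n−o_4 = (1.3276,-3.8523,-2.8978)
cross product → J_v[:, 4] = (2.5095,1.4489,-0.7765)
J_ω[:, 4] = z_4
entry J[1][4] = 1.4489

1.449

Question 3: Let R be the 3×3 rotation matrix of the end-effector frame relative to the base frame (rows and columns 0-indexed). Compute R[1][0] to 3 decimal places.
-0.129

End-effector x-axis (col 0 of R) = (-0.2241,-0.1294,-0.9659)
R[1][0] = -0.1294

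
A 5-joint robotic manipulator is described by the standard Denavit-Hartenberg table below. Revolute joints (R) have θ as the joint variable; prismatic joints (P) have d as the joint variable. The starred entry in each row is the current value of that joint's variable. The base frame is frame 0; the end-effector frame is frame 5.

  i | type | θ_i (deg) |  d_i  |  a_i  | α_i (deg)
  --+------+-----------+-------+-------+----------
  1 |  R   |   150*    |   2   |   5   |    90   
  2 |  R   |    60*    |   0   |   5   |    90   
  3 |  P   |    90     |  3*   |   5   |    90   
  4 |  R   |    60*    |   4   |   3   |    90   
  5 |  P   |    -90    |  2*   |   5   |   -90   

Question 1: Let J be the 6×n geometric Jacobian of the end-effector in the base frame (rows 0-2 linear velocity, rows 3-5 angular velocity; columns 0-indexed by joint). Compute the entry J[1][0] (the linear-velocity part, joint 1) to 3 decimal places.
-5.395

axis z_0 = ẑ; lever o_n−o_0 = (-5.3947,12.6202,3.1651)
cross product → J_v[:, 0] = (-12.6202,-5.3947,0.0000)
J_ω[:, 0] = z_0
entry J[1][0] = -5.3947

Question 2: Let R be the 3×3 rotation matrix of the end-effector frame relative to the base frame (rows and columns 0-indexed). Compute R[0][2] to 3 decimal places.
-0.400

End-effector z-axis (col 2 of R) = (-0.3995,0.8080,-0.4330)
R[0][2] = -0.3995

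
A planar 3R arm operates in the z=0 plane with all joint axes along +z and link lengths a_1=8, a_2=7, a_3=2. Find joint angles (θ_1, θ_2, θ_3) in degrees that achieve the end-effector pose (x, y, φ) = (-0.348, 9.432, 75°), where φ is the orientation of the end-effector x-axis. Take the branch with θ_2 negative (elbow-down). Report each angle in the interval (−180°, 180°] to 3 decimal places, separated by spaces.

149.997 -119.999 45.002

wrist centre = target − a_3·(cos φ, sin φ) = (-0.8656, 7.5001)
cos θ_2 = (57.0016−8²−7²)/(2·8·7) = -0.5000; θ_2 = -119.9991° (elbow-down)
β = atan2(7.5001,-0.8656) = 96.5837°; ψ = atan2(-6.0622,4.5001) = -53.4129°
θ_1 = β − ψ = 149.9966°
θ_3 = φ − θ_1 − θ_2 = 45.0025° (wrapped to (-180°,180°])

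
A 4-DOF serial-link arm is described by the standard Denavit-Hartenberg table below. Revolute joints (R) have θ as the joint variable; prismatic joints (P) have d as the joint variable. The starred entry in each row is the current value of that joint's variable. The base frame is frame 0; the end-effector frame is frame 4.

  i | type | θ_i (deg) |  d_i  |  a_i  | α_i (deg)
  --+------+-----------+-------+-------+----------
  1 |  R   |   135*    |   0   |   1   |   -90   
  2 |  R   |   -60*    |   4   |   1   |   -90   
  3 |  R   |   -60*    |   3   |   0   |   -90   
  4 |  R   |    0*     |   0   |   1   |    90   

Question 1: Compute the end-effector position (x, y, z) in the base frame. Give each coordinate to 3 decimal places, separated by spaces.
after link 1: o_1 = (-0.7071, 0.7071, 0.0000)
after link 2: o_2 = (-3.8891, -1.7678, 0.8660)
after link 3: o_3 = (-5.7262, 0.0694, -0.6340)
after link 4: o_4 = (-6.5154, -0.3662, -0.2010)

-6.515 -0.366 -0.201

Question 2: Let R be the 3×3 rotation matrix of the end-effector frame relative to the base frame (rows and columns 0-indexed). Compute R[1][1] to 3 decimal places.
0.660

End-effector y-axis (col 1 of R) = (0.0474,0.6597,0.7500)
R[1][1] = 0.6597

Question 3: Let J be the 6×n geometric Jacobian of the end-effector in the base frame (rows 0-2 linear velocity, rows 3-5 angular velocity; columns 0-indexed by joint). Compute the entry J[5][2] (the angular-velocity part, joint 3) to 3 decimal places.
axis z_2 = (-0.6124,0.6124,-0.5000); lever o_n−o_2 = (-2.6263,1.4015,-1.0670)
cross product → J_v[:, 2] = (0.0474,0.6597,0.7500)
J_ω[:, 2] = z_2
entry J[5][2] = -0.5000

-0.500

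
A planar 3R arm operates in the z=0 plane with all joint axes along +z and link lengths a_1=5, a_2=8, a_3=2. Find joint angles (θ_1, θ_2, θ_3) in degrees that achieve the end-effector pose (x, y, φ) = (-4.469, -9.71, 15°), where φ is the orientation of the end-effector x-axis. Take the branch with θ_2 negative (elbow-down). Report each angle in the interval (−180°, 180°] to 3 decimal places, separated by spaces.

-94.084 -44.993 154.077

wrist centre = target − a_3·(cos φ, sin φ) = (-6.4009, -10.2276)
cos θ_2 = (145.5755−5²−8²)/(2·5·8) = 0.7072; θ_2 = -44.9930° (elbow-down)
β = atan2(-10.2276,-6.4009) = -122.0399°; ψ = atan2(-5.6562,10.6575) = -27.9557°
θ_1 = β − ψ = -94.0842°
θ_3 = φ − θ_1 − θ_2 = 154.0772° (wrapped to (-180°,180°])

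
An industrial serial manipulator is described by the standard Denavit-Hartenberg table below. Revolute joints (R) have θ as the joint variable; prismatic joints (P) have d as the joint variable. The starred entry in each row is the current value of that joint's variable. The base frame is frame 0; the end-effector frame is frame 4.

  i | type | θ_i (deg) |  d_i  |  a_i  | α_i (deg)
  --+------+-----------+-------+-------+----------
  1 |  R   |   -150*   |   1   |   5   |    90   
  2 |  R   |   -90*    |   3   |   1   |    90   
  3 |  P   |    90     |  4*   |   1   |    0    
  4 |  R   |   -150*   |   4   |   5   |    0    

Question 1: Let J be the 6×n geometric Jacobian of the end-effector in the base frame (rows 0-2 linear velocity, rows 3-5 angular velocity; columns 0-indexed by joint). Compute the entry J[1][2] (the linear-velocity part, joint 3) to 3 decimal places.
0.500

prismatic axis z_2 = (0.8660,0.5000,-0.0000)
J_v[:, 2] = z_2; J_ω[:, 2] = (0,0,0)
entry J[1][2] = 0.5000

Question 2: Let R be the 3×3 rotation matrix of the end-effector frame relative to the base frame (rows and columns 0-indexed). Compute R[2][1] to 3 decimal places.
-0.866

End-effector y-axis (col 1 of R) = (-0.2500,0.4330,-0.8660)
R[2][1] = -0.8660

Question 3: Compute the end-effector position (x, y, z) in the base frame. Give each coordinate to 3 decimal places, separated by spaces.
2.763 1.214 -2.500

after link 1: o_1 = (-4.3301, -2.5000, 1.0000)
after link 2: o_2 = (-5.8301, 0.0981, 0.0000)
after link 3: o_3 = (-2.8660, 2.9641, -0.0000)
after link 4: o_4 = (2.7631, 1.2141, -2.5000)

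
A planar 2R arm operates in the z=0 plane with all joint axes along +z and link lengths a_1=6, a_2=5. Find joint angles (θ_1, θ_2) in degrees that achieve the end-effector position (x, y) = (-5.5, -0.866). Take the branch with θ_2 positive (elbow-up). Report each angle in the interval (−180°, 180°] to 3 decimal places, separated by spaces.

cos θ_2 = (31.0000−6²−5²)/(2·6·5) = -0.5000; θ_2 = 120.0000° (elbow-up)
β = atan2(-0.8660,-5.5000) = -171.0520°; ψ = atan2(4.3301,3.5000) = 51.0517°
θ_1 = β − ψ = -222.1037°

137.896 120.000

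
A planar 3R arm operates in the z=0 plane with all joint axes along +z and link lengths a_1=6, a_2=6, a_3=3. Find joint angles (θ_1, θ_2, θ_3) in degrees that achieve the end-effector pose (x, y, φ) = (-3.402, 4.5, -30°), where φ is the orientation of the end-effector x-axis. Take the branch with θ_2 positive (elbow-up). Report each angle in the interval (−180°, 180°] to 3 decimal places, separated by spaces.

90.001 89.999 150.000

wrist centre = target − a_3·(cos φ, sin φ) = (-6.0001, 6.0000)
cos θ_2 = (72.0009−6²−6²)/(2·6·6) = 0.0000; θ_2 = 89.9993° (elbow-up)
β = atan2(6.0000,-6.0001) = 135.0004°; ψ = atan2(6.0000,6.0001) = 44.9996°
θ_1 = β − ψ = 90.0007°
θ_3 = φ − θ_1 − θ_2 = 150.0000° (wrapped to (-180°,180°])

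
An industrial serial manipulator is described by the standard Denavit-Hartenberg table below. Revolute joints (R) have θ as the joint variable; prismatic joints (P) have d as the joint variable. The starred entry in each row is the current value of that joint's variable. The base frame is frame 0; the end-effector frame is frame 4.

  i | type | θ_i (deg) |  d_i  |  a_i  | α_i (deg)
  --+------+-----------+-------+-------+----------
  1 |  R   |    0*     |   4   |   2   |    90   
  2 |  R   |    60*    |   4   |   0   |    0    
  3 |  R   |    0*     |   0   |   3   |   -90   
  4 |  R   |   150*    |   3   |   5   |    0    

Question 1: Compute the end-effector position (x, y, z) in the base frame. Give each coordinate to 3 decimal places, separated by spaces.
after link 1: o_1 = (2.0000, 0.0000, 4.0000)
after link 2: o_2 = (2.0000, -4.0000, 4.0000)
after link 3: o_3 = (3.5000, -4.0000, 6.5981)
after link 4: o_4 = (-1.2631, -1.5000, 4.3481)

-1.263 -1.500 4.348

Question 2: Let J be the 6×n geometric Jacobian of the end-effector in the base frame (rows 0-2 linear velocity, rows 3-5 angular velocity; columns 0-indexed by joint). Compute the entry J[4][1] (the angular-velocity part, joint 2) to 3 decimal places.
axis z_1 = (0.0000,-1.0000,0.0000); lever o_n−o_1 = (-3.2631,-1.5000,0.3481)
cross product → J_v[:, 1] = (-0.3481,-0.0000,-3.2631)
J_ω[:, 1] = z_1
entry J[4][1] = -1.0000

-1.000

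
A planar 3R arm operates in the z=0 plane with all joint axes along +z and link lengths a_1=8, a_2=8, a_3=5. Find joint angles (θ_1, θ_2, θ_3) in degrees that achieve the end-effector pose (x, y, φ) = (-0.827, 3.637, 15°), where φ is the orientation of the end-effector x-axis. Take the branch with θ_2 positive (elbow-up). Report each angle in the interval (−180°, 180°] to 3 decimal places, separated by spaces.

wrist centre = target − a_3·(cos φ, sin φ) = (-5.6566, 2.3429)
cos θ_2 = (37.4867−8²−8²)/(2·8·8) = -0.7071; θ_2 = 135.0023° (elbow-up)
β = atan2(2.3429,-5.6566) = 157.5013°; ψ = atan2(5.6566,2.3429) = 67.5012°
θ_1 = β − ψ = 90.0001°
θ_3 = φ − θ_1 − θ_2 = 149.9976° (wrapped to (-180°,180°])

90.000 135.002 149.998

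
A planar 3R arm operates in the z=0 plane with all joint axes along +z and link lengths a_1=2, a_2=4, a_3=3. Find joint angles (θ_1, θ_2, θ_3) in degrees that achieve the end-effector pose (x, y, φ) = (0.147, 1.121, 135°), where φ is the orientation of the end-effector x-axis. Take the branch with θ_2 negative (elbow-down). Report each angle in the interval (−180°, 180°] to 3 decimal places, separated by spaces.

102.384 -149.983 -177.401

wrist centre = target − a_3·(cos φ, sin φ) = (2.2683, -1.0003)
cos θ_2 = (6.1459−2²−4²)/(2·2·4) = -0.8659; θ_2 = -149.9834° (elbow-down)
β = atan2(-1.0003,2.2683) = -23.7973°; ψ = atan2(-2.0010,-1.4635) = -126.1815°
θ_1 = β − ψ = 102.3842°
θ_3 = φ − θ_1 − θ_2 = -177.4008° (wrapped to (-180°,180°])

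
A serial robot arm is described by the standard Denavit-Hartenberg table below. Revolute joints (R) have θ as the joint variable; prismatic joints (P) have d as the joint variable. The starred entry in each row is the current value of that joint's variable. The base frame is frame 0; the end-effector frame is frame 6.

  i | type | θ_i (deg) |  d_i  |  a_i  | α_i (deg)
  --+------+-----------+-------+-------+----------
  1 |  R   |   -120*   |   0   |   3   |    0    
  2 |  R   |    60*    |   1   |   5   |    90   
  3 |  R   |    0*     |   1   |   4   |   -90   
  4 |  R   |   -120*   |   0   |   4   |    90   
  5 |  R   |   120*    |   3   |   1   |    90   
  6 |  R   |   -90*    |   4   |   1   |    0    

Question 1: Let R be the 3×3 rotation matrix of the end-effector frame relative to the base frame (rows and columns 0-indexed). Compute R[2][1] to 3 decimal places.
End-effector y-axis (col 1 of R) = (0.5000,0.0000,0.8660)
R[2][1] = 0.8660

0.866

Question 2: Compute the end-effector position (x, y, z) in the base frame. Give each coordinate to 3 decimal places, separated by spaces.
after link 1: o_1 = (-1.5000, -2.5981, 0.0000)
after link 2: o_2 = (1.0000, -6.9282, 1.0000)
after link 3: o_3 = (2.1340, -10.8923, 1.0000)
after link 4: o_4 = (-1.8660, -10.8923, 1.0000)
after link 5: o_5 = (-1.3660, -7.8923, 1.8660)
after link 6: o_6 = (-4.8301, -8.8923, 3.8660)

-4.830 -8.892 3.866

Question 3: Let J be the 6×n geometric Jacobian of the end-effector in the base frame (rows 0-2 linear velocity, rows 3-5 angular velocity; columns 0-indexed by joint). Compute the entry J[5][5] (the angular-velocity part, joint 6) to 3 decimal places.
0.500

axis z_5 = (-0.8660,-0.0000,0.5000); lever o_n−o_5 = (-3.4641,-1.0000,2.0000)
cross product → J_v[:, 5] = (0.5000,0.0000,0.8660)
J_ω[:, 5] = z_5
entry J[5][5] = 0.5000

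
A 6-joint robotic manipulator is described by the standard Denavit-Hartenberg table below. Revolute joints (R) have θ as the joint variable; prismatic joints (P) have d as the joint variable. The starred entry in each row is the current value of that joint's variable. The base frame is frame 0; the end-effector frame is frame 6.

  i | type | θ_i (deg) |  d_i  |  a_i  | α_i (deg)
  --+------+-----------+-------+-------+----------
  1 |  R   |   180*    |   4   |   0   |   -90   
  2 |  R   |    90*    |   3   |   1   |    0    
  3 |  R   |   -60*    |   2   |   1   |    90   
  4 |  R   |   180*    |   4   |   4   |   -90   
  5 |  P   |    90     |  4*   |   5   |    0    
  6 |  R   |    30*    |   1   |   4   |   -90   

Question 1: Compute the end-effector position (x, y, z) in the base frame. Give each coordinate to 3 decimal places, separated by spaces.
3.098 -0.000 -0.366

after link 1: o_1 = (0.0000, 0.0000, 4.0000)
after link 2: o_2 = (-0.0000, -3.0000, 3.0000)
after link 3: o_3 = (-0.8660, -5.0000, 2.5000)
after link 4: o_4 = (0.5981, -5.0000, 7.9641)
after link 5: o_5 = (3.0981, -1.0000, 3.6340)
after link 6: o_6 = (3.0981, -0.0000, -0.3660)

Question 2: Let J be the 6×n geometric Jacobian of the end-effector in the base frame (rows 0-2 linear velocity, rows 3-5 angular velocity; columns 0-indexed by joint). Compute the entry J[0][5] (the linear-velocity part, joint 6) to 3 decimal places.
-4.000

axis z_5 = (0.0000,1.0000,0.0000); lever o_n−o_5 = (0.0000,1.0000,-4.0000)
cross product → J_v[:, 5] = (-4.0000,0.0000,-0.0000)
J_ω[:, 5] = z_5
entry J[0][5] = -4.0000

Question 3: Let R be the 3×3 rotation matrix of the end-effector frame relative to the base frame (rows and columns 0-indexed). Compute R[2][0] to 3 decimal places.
End-effector x-axis (col 0 of R) = (0.0000,0.0000,-1.0000)
R[2][0] = -1.0000

-1.000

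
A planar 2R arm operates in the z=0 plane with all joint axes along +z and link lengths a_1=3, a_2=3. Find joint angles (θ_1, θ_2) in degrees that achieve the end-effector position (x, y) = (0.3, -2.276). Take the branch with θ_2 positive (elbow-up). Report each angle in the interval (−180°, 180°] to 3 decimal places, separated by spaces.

cos θ_2 = (5.2702−3²−3²)/(2·3·3) = -0.7072; θ_2 = 135.0086° (elbow-up)
β = atan2(-2.2760,0.3000) = -82.4911°; ψ = atan2(2.1210,0.8784) = 67.5043°
θ_1 = β − ψ = -149.9954°

-149.995 135.009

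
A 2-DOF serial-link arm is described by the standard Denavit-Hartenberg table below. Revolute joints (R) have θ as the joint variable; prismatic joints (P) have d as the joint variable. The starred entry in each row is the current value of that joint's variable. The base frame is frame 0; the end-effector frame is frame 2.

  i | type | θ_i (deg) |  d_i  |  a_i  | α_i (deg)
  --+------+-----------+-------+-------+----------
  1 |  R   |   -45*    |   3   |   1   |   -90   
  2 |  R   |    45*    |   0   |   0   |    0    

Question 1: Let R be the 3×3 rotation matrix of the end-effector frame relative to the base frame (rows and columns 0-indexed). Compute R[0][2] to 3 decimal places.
0.707

End-effector z-axis (col 2 of R) = (0.7071,0.7071,0.0000)
R[0][2] = 0.7071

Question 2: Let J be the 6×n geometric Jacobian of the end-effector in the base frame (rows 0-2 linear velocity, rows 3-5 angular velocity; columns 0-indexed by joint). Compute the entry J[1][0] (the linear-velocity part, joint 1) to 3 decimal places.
axis z_0 = ẑ; lever o_n−o_0 = (0.7071,-0.7071,3.0000)
cross product → J_v[:, 0] = (0.7071,0.7071,-0.0000)
J_ω[:, 0] = z_0
entry J[1][0] = 0.7071

0.707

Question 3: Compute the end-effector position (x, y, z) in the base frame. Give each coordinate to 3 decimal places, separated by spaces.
after link 1: o_1 = (0.7071, -0.7071, 3.0000)
after link 2: o_2 = (0.7071, -0.7071, 3.0000)

0.707 -0.707 3.000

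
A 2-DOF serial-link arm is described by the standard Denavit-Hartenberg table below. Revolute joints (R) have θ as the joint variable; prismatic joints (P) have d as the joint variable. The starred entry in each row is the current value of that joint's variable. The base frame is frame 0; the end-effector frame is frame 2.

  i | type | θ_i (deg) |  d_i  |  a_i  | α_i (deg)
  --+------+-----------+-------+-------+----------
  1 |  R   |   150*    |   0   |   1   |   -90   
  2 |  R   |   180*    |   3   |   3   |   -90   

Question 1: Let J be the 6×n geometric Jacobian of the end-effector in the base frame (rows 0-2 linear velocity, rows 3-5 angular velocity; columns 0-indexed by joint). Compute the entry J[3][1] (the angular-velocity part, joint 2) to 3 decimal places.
-0.500

axis z_1 = (-0.5000,-0.8660,0.0000); lever o_n−o_1 = (1.0981,-4.0981,-0.0000)
cross product → J_v[:, 1] = (0.0000,-0.0000,3.0000)
J_ω[:, 1] = z_1
entry J[3][1] = -0.5000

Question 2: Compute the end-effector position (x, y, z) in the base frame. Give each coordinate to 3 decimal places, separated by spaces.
0.232 -3.598 -0.000

after link 1: o_1 = (-0.8660, 0.5000, 0.0000)
after link 2: o_2 = (0.2321, -3.5981, -0.0000)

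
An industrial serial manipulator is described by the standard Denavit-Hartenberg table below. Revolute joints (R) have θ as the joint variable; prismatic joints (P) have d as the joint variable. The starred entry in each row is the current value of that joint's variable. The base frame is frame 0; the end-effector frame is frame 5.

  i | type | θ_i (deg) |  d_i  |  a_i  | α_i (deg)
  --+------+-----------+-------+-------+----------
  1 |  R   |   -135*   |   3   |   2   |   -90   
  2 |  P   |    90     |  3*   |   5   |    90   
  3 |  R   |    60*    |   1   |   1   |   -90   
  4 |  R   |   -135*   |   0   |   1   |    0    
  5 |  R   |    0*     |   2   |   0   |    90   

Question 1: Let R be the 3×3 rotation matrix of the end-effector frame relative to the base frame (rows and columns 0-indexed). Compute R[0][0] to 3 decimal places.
End-effector x-axis (col 0 of R) = (-0.9330,-0.0670,0.3536)
R[0][0] = -0.9330

-0.933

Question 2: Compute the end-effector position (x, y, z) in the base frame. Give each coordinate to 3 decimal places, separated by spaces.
0.386 -5.629 -0.414

after link 1: o_1 = (-1.4142, -1.4142, 3.0000)
after link 2: o_2 = (0.7071, -3.5355, -2.0000)
after link 3: o_3 = (0.6124, -4.8550, -2.5000)
after link 4: o_4 = (-0.3206, -4.9220, -2.1464)
after link 5: o_5 = (0.3865, -5.6291, -0.4144)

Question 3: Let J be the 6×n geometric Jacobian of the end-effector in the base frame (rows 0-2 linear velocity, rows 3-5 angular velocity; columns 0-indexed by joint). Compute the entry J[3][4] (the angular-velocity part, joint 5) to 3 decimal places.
axis z_4 = (0.3536,-0.3536,0.8660); lever o_n−o_4 = (0.7071,-0.7071,1.7321)
cross product → J_v[:, 4] = (-0.0000,0.0000,0.0000)
J_ω[:, 4] = z_4
entry J[3][4] = 0.3536

0.354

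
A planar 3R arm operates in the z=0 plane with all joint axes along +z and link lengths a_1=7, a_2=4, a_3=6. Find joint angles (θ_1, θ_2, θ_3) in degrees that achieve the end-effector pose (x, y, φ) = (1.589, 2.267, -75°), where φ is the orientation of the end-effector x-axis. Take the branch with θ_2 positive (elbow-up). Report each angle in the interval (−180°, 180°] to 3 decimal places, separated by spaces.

60.000 89.994 135.006

wrist centre = target − a_3·(cos φ, sin φ) = (0.0361, 8.0626)
cos θ_2 = (65.0061−7²−4²)/(2·7·4) = 0.0001; θ_2 = 89.9938° (elbow-up)
β = atan2(8.0626,0.0361) = 89.7436°; ψ = atan2(4.0000,7.0004) = 29.7433°
θ_1 = β − ψ = 60.0002°
θ_3 = φ − θ_1 − θ_2 = 135.0060° (wrapped to (-180°,180°])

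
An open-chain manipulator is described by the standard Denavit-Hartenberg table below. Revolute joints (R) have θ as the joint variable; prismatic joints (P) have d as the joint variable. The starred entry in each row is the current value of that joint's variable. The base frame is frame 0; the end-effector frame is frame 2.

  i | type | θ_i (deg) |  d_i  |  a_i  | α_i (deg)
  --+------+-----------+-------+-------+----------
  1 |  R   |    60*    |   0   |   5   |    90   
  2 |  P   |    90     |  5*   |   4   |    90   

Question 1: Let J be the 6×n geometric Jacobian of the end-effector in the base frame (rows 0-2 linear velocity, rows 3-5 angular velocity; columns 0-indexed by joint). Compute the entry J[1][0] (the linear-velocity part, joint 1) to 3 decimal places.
6.830

axis z_0 = ẑ; lever o_n−o_0 = (6.8301,1.8301,4.0000)
cross product → J_v[:, 0] = (-1.8301,6.8301,0.0000)
J_ω[:, 0] = z_0
entry J[1][0] = 6.8301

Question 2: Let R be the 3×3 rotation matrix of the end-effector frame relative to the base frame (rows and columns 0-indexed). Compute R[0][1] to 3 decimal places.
End-effector y-axis (col 1 of R) = (0.8660,-0.5000,0.0000)
R[0][1] = 0.8660

0.866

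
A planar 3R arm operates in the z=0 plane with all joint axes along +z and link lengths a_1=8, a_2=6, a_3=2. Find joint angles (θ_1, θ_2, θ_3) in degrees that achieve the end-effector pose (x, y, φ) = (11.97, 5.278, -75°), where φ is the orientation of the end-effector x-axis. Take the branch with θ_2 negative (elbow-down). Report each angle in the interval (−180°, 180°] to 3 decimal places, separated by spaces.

wrist centre = target − a_3·(cos φ, sin φ) = (11.4524, 7.2099)
cos θ_2 = (183.1386−8²−6²)/(2·8·6) = 0.8660; θ_2 = -29.9999° (elbow-down)
β = atan2(7.2099,11.4524) = 32.1925°; ψ = atan2(-3.0000,13.1962) = -12.8078°
θ_1 = β − ψ = 45.0003°
θ_3 = φ − θ_1 − θ_2 = -90.0005° (wrapped to (-180°,180°])

45.000 -30.000 -90.000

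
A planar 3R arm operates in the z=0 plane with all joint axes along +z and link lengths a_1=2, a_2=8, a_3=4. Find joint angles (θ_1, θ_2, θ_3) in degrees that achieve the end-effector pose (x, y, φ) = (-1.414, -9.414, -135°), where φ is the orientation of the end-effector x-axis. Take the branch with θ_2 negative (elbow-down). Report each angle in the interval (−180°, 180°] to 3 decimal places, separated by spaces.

45.009 -135.006 -45.003

wrist centre = target − a_3·(cos φ, sin φ) = (1.4144, -6.5856)
cos θ_2 = (45.3704−2²−8²)/(2·2·8) = -0.7072; θ_2 = -135.0056° (elbow-down)
β = atan2(-6.5856,1.4144) = -77.8784°; ψ = atan2(-5.6563,-3.6574) = -122.8870°
θ_1 = β − ψ = 45.0087°
θ_3 = φ − θ_1 − θ_2 = -45.0031° (wrapped to (-180°,180°])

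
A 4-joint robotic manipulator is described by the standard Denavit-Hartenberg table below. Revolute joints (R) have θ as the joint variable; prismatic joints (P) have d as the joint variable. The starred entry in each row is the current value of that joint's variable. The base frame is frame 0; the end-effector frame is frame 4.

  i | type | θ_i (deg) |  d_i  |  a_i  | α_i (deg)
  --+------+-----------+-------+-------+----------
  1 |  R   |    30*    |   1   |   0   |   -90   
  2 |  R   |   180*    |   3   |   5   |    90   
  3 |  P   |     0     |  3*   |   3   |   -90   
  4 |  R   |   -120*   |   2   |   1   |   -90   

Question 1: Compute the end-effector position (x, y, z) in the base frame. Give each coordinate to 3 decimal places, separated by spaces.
-8.995 0.580 -2.866

after link 1: o_1 = (0.0000, 0.0000, 1.0000)
after link 2: o_2 = (-5.8301, 0.0981, 1.0000)
after link 3: o_3 = (-8.4282, -1.4019, -2.0000)
after link 4: o_4 = (-8.9952, 0.5801, -2.8660)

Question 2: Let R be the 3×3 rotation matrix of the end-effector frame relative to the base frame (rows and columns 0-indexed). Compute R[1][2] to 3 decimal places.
End-effector z-axis (col 2 of R) = (-0.7500,-0.4330,-0.5000)
R[1][2] = -0.4330

-0.433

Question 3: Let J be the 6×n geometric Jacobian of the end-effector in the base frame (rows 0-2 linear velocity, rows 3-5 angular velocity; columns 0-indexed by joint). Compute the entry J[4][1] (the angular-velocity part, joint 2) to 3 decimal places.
0.866

axis z_1 = (-0.5000,0.8660,0.0000); lever o_n−o_1 = (-8.9952,0.5801,-3.8660)
cross product → J_v[:, 1] = (-3.3481,-1.9330,7.5000)
J_ω[:, 1] = z_1
entry J[4][1] = 0.8660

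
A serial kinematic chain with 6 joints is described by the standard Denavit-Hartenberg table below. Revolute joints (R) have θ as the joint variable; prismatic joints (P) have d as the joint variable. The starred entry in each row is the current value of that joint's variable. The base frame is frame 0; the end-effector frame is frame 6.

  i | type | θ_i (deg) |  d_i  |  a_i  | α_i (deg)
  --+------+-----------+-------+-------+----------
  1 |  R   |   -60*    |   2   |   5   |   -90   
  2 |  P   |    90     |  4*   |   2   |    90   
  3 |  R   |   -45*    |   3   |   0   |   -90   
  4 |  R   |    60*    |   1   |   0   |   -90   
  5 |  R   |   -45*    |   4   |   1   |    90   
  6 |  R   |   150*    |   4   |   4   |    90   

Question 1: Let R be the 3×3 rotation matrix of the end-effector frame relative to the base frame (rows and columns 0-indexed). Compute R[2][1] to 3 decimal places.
End-effector y-axis (col 1 of R) = (0.9557,-0.1553,-0.2500)
R[2][1] = -0.2500

-0.250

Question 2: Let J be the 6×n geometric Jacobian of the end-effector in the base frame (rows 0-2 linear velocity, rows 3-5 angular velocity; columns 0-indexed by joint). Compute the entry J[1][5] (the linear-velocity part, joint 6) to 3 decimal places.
-3.871

axis z_5 = (0.9557,-0.1553,-0.2500); lever o_n−o_5 = (4.6941,-1.4131,2.8228)
cross product → J_v[:, 5] = (-0.7917,-3.8713,-0.6213)
J_ω[:, 5] = z_5
entry J[1][5] = -3.8713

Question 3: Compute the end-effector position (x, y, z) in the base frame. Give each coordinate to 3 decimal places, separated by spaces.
13.802 -2.376 3.815

after link 1: o_1 = (2.5000, -4.3301, 2.0000)
after link 2: o_2 = (5.9641, -2.3301, 0.0000)
after link 3: o_3 = (7.4641, -4.9282, 0.0000)
after link 4: o_4 = (8.0765, -4.5746, -0.7071)
after link 5: o_5 = (9.1081, -0.9625, 0.9924)
after link 6: o_6 = (13.8023, -2.3756, 3.8152)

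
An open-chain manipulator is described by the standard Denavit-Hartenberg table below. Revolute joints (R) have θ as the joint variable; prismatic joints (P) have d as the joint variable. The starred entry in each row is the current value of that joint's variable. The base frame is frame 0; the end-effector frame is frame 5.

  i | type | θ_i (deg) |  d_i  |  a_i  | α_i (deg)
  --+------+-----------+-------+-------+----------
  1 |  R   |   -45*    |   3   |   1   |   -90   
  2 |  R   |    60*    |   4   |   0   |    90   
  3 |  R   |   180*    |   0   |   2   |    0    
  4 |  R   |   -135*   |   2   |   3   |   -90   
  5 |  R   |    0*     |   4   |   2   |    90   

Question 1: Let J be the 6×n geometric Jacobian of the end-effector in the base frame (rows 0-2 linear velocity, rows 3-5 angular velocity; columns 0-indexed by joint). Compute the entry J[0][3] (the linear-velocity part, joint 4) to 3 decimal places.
axis z_3 = (0.6124,-0.6124,0.5000); lever o_n−o_3 = (5.9747,3.0253,0.3876)
cross product → J_v[:, 3] = (-1.7500,2.7500,5.5114)
J_ω[:, 3] = z_3
entry J[0][3] = -1.7500

-1.750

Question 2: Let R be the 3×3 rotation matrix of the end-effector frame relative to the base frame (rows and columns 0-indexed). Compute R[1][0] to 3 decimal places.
0.250

End-effector x-axis (col 0 of R) = (0.7500,0.2500,-0.6124)
R[1][0] = 0.2500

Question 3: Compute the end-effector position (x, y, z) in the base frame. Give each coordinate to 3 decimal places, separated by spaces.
8.803 5.854 5.120

after link 1: o_1 = (0.7071, -0.7071, 3.0000)
after link 2: o_2 = (3.5355, 2.1213, 3.0000)
after link 3: o_3 = (2.8284, 2.8284, 4.7321)
after link 4: o_4 = (6.3032, 2.3537, 3.8949)
after link 5: o_5 = (8.8032, 5.8537, 5.1197)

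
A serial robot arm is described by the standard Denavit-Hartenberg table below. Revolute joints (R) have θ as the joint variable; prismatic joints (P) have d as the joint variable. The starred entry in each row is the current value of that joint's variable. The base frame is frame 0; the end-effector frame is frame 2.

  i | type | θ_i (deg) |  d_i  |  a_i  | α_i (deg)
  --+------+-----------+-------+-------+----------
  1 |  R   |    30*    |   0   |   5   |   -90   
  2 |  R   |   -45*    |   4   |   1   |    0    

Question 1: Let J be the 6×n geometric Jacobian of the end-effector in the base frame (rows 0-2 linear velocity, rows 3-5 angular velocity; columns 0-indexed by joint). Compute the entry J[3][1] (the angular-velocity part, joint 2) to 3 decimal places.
-0.500

axis z_1 = (-0.5000,0.8660,0.0000); lever o_n−o_1 = (-1.3876,3.8177,0.7071)
cross product → J_v[:, 1] = (0.6124,0.3536,-0.7071)
J_ω[:, 1] = z_1
entry J[3][1] = -0.5000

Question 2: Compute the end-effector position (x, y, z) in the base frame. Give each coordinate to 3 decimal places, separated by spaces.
after link 1: o_1 = (4.3301, 2.5000, 0.0000)
after link 2: o_2 = (2.9425, 6.3177, 0.7071)

2.942 6.318 0.707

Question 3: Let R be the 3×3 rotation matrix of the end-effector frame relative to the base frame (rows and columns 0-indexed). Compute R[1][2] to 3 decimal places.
0.866

End-effector z-axis (col 2 of R) = (-0.5000,0.8660,0.0000)
R[1][2] = 0.8660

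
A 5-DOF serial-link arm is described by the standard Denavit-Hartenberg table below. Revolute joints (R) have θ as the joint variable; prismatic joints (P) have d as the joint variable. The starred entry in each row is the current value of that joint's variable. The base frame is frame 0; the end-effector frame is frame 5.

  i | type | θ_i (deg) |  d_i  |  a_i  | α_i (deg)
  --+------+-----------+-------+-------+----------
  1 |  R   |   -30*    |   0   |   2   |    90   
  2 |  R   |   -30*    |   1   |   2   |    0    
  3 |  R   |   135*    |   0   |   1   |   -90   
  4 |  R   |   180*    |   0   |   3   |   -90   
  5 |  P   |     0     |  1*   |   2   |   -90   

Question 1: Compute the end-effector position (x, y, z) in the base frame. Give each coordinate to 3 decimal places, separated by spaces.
3.129 -4.116 -4.864

after link 1: o_1 = (1.7321, -1.0000, 0.0000)
after link 2: o_2 = (2.7321, -2.7321, -1.0000)
after link 3: o_3 = (2.5079, -2.6026, -0.0341)
after link 4: o_4 = (3.1803, -2.9909, -2.9319)
after link 5: o_5 = (3.1286, -4.1157, -4.8637)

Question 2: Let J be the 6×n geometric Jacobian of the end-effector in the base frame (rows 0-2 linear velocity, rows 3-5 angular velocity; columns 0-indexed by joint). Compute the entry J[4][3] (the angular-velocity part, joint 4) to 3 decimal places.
0.483

axis z_3 = (-0.8365,0.4830,-0.2588); lever o_n−o_3 = (0.6207,-1.5131,-4.8296)
cross product → J_v[:, 3] = (-2.7241,-4.2007,0.9659)
J_ω[:, 3] = z_3
entry J[4][3] = 0.4830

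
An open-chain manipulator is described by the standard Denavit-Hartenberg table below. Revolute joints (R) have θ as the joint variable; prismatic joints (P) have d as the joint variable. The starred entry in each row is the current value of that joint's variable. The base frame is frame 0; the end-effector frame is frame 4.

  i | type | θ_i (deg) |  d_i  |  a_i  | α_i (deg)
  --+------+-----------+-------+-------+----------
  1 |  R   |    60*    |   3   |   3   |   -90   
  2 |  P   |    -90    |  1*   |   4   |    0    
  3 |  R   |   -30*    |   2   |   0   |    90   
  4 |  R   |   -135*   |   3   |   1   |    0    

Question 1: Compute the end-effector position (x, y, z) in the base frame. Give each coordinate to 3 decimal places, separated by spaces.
-1.608 1.801 4.888

after link 1: o_1 = (1.5000, 2.5981, 3.0000)
after link 2: o_2 = (0.6340, 3.0981, 7.0000)
after link 3: o_3 = (-1.0981, 4.0981, 7.0000)
after link 4: o_4 = (-1.6080, 1.8007, 4.8876)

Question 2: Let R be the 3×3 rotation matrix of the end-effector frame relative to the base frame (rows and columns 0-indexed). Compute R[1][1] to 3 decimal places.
-0.660

End-effector y-axis (col 1 of R) = (0.4356,-0.6597,0.6124)
R[1][1] = -0.6597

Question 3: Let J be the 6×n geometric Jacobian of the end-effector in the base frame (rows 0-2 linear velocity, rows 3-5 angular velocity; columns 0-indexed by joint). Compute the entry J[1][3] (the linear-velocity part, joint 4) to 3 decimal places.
-0.660

axis z_3 = (-0.4330,-0.7500,-0.5000); lever o_n−o_3 = (-0.5099,-2.2974,-2.1124)
cross product → J_v[:, 3] = (0.4356,-0.6597,0.6124)
J_ω[:, 3] = z_3
entry J[1][3] = -0.6597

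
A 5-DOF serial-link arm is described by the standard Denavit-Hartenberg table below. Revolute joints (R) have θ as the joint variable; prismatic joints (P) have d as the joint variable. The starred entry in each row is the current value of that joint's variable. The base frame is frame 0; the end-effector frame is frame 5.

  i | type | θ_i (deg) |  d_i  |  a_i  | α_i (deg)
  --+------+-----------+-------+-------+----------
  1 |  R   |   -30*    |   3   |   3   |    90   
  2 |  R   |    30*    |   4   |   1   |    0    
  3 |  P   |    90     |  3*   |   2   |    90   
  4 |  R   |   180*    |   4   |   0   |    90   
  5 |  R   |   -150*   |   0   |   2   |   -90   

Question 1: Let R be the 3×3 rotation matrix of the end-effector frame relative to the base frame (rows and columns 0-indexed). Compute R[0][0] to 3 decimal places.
-0.750

End-effector x-axis (col 0 of R) = (-0.7500,0.4330,0.5000)
R[0][0] = -0.7500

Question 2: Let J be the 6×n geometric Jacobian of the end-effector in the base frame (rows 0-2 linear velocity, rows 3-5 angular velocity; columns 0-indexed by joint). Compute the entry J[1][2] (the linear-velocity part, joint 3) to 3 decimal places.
-0.866

prismatic axis z_2 = (-0.5000,-0.8660,0.0000)
J_v[:, 2] = z_2; J_ω[:, 2] = (0,0,0)
entry J[1][2] = -0.8660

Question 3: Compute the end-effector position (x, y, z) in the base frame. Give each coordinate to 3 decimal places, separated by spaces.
0.482 -8.361 8.232

after link 1: o_1 = (2.5981, -1.5000, 3.0000)
after link 2: o_2 = (1.3481, -5.3971, 3.5000)
after link 3: o_3 = (-1.0179, -7.4952, 5.2321)
after link 4: o_4 = (1.9821, -9.2272, 7.2321)
after link 5: o_5 = (0.4821, -8.3612, 8.2321)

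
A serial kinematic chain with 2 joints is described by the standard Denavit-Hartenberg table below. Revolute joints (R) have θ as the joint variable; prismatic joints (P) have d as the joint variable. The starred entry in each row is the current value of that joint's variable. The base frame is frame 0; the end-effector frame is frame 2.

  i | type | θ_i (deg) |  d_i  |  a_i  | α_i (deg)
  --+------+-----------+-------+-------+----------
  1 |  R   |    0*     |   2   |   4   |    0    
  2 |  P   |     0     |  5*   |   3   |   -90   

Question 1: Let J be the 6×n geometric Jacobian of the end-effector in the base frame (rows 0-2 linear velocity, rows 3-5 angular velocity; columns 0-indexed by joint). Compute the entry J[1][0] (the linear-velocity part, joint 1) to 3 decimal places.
7.000

axis z_0 = ẑ; lever o_n−o_0 = (7.0000,0.0000,7.0000)
cross product → J_v[:, 0] = (0.0000,7.0000,0.0000)
J_ω[:, 0] = z_0
entry J[1][0] = 7.0000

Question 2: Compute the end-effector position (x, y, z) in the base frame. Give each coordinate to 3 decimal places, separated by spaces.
7.000 0.000 7.000

after link 1: o_1 = (4.0000, 0.0000, 2.0000)
after link 2: o_2 = (7.0000, 0.0000, 7.0000)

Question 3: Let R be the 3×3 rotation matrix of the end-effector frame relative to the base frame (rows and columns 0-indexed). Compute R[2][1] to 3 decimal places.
End-effector y-axis (col 1 of R) = (0.0000,0.0000,-1.0000)
R[2][1] = -1.0000

-1.000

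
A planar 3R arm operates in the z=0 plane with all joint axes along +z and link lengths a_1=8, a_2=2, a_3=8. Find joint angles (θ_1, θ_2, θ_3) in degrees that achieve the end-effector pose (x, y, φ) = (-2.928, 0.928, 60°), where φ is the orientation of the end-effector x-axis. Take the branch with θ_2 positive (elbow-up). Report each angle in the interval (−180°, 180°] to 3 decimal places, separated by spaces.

wrist centre = target − a_3·(cos φ, sin φ) = (-6.9280, -6.0002)
cos θ_2 = (83.9996−8²−2²)/(2·8·2) = 0.5000; θ_2 = 60.0008° (elbow-up)
β = atan2(-6.0002,-6.9280) = -139.1048°; ψ = atan2(1.7321,9.0000) = 10.8935°
θ_1 = β − ψ = -149.9983°
θ_3 = φ − θ_1 − θ_2 = 149.9975° (wrapped to (-180°,180°])

-149.998 60.001 149.998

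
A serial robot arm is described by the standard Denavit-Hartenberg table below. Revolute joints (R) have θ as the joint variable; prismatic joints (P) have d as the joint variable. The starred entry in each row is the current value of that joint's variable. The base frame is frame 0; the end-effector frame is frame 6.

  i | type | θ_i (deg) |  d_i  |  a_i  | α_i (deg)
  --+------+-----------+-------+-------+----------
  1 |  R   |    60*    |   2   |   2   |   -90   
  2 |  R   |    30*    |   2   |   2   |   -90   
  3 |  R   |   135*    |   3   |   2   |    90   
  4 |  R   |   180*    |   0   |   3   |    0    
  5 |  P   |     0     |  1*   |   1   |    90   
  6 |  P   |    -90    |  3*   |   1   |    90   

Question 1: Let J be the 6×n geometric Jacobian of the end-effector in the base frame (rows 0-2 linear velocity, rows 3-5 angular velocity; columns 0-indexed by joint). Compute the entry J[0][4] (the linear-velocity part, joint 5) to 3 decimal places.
0.919

prismatic axis z_4 = (0.9186,0.1768,-0.3536)
J_v[:, 4] = z_4; J_ω[:, 4] = (0,0,0)
entry J[0][4] = 0.9186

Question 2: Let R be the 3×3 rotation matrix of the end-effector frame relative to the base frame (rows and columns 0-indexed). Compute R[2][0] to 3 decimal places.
End-effector x-axis (col 0 of R) = (-0.9186,-0.1768,0.3536)
R[2][0] = 0.3536

0.354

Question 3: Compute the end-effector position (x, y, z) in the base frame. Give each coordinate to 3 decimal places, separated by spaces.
after link 1: o_1 = (1.0000, 1.7321, 2.0000)
after link 2: o_2 = (0.1340, 4.2321, 1.0000)
after link 3: o_3 = (-0.0037, 1.1652, -0.8910)
after link 4: o_4 = (-0.9222, 3.8169, -1.9516)
after link 5: o_5 = (-0.3098, 4.8776, -2.6587)
after link 6: o_6 = (-1.9784, 3.4017, -4.9033)

-1.978 3.402 -4.903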